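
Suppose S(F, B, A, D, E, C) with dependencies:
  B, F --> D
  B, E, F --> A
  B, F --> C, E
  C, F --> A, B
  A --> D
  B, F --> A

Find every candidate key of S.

{F} never appears on the right of any FD, so every key must include it.
Closure of {B, F} is {A, B, C, D, E, F}, the whole schema; {B, F} is a candidate key.
Closure of {C, F} is {A, B, C, D, E, F}, the whole schema; {C, F} is a candidate key.
Any other superkey properly contains one of these, so there are no further candidate keys.

{B, F}, {C, F}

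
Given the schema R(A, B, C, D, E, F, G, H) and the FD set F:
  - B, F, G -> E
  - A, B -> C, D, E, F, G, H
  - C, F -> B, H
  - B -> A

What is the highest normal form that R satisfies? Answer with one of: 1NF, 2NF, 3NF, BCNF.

BCNF

Candidate keys: {B}, {C, F}. Prime attributes: {B, C, F}.
The left-hand side of every FD is a superkey, so BCNF is satisfied.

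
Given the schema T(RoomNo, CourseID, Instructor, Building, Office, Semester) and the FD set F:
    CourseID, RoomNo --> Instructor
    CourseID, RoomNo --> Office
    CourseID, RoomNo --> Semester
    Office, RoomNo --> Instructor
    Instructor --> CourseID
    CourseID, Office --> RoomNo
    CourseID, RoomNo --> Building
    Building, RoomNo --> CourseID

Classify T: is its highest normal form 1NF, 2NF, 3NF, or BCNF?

3NF

Candidate keys: {Building, RoomNo}, {CourseID, Office}, {CourseID, RoomNo}, {Instructor, Office}, {Instructor, RoomNo}, {Office, RoomNo}. Prime attributes: {Building, CourseID, Instructor, Office, RoomNo}.
For Instructor --> CourseID we have {Instructor}⁺ = {CourseID, Instructor}; {Instructor} is not a superkey, so BCNF fails.
Since {CourseID} ⊆ prime attributes and every other non-superkey FD also has a prime right side, the schema is in 3NF.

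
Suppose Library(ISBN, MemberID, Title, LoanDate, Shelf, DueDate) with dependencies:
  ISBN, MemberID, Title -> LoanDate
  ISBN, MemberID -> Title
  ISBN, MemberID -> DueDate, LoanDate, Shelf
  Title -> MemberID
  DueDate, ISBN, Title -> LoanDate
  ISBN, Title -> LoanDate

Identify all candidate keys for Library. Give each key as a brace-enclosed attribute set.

{ISBN, MemberID}, {ISBN, Title}

{ISBN} never appears on the right of any FD, so every key must include it.
{ISBN, MemberID}⁺ = {DueDate, ISBN, LoanDate, MemberID, Shelf, Title}, which is every attribute, so {ISBN, MemberID} is a candidate key.
{ISBN, Title}⁺ = {DueDate, ISBN, LoanDate, MemberID, Shelf, Title}, which is every attribute, so {ISBN, Title} is a candidate key.
Any other superkey properly contains one of these, so there are no further candidate keys.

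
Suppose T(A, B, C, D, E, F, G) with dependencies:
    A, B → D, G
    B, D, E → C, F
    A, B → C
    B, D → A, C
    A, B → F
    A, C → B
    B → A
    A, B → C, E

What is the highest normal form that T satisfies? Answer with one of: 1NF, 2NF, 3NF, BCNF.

Candidate keys: {A, C}, {B}. Prime attributes: {A, B, C}.
Each dependency's left side is a superkey — BCNF holds.

BCNF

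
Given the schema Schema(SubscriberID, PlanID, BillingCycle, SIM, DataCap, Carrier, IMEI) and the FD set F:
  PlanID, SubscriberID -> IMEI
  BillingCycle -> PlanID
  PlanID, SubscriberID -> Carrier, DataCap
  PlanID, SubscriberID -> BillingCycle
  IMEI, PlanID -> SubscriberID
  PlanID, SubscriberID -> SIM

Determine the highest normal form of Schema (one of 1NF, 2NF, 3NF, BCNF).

3NF

Candidate keys: {BillingCycle, IMEI}, {BillingCycle, SubscriberID}, {IMEI, PlanID}, {PlanID, SubscriberID}. Prime attributes: {BillingCycle, IMEI, PlanID, SubscriberID}.
BillingCycle -> PlanID: {BillingCycle}⁺ = {BillingCycle, PlanID}, which is not all of the attributes, so the left side is not a superkey — BCNF is violated.
Its right-hand attributes {PlanID} are all prime, as are those of every other non-superkey FD — the relation is in 3NF.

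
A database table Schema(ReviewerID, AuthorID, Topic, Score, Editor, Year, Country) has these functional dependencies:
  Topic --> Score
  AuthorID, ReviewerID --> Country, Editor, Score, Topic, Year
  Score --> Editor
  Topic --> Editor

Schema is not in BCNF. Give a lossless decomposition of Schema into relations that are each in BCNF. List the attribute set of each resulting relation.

{AuthorID, Country, ReviewerID, Topic, Year}; {Editor, Score}; {Score, Topic}

Candidate key of the original relation: {AuthorID, ReviewerID}.
{AuthorID, Country, Editor, ReviewerID, Score, Topic, Year}: {Topic} determines {Editor, Score, Topic} here but is not a superkey — split on Topic --> Editor, Score, giving {Editor, Score, Topic} and {AuthorID, Country, ReviewerID, Topic, Year}.
{Editor, Score, Topic}: {Score} determines {Editor, Score} here but is not a superkey — split on Score --> Editor, giving {Editor, Score} and {Score, Topic}.
{Editor, Score}: every determinant is a superkey — BCNF.
{Score, Topic}: every determinant is a superkey — BCNF.
{AuthorID, Country, ReviewerID, Topic, Year}: every determinant is a superkey — BCNF.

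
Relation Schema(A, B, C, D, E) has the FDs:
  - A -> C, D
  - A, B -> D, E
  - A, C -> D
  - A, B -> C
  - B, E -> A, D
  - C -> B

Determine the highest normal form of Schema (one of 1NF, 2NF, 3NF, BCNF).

Candidate keys: {A}, {B, E}, {C, E}. Prime attributes: {A, B, C, E}.
C -> B breaks BCNF: {C}⁺ = {B, C}, so {C} is not a superkey.
Its right-hand attributes {B} are all prime, as are those of every other non-superkey FD — the relation is in 3NF.

3NF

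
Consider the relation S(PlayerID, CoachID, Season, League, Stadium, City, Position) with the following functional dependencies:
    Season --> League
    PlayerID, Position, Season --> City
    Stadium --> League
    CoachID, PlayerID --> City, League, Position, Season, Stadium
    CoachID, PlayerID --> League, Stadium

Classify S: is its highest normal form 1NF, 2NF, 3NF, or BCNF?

2NF

Candidate key: {CoachID, PlayerID}. Prime attributes: {CoachID, PlayerID}.
Season --> League: {Season}⁺ = {League, Season}, which is not all of the attributes, so the left side is not a superkey — BCNF is violated.
Season --> League determines the non-prime attribute {League} from a non-superkey — 3NF is violated.
No non-prime attribute depends on a proper subset of any candidate key, so 2NF holds.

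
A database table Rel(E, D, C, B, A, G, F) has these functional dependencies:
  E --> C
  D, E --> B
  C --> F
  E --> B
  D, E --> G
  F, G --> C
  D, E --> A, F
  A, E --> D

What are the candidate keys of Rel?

{E} never appears on the right of any FD, so every key must include it.
{A, E}⁺ = {A, B, C, D, E, F, G}, which is every attribute, so {A, E} is a candidate key.
{D, E}⁺ = {A, B, C, D, E, F, G}, which is every attribute, so {D, E} is a candidate key.
These are minimal and exhaustive — every other superkey contains one of them.

{A, E}, {D, E}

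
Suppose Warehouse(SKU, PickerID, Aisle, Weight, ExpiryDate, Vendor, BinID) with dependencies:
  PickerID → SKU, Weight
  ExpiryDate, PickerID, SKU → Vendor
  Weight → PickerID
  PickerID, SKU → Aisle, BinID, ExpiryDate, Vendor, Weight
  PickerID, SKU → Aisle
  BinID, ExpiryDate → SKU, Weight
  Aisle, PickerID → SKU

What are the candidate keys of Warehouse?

Closure of {PickerID} is {Aisle, BinID, ExpiryDate, PickerID, SKU, Vendor, Weight}, the whole schema; {PickerID} is a candidate key.
Closure of {Weight} is {Aisle, BinID, ExpiryDate, PickerID, SKU, Vendor, Weight}, the whole schema; {Weight} is a candidate key.
Closure of {BinID, ExpiryDate} is {Aisle, BinID, ExpiryDate, PickerID, SKU, Vendor, Weight}, the whole schema; {BinID, ExpiryDate} is a candidate key.
Any other superkey properly contains one of these, so there are no further candidate keys.

{BinID, ExpiryDate}, {PickerID}, {Weight}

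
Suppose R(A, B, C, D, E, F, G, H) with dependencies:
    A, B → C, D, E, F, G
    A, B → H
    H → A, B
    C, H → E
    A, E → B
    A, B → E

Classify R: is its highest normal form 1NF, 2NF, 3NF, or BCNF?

Candidate keys: {A, B}, {A, E}, {H}. Prime attributes: {A, B, E, H}.
The left-hand side of every FD is a superkey, so BCNF is satisfied.

BCNF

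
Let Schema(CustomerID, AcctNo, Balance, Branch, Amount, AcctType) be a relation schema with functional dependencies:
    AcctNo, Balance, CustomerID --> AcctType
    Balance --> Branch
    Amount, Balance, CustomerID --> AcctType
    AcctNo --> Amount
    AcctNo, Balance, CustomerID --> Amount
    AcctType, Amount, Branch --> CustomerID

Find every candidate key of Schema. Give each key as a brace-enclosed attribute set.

{AcctNo, AcctType, Balance}, {AcctNo, Balance, CustomerID}

No FD produces {AcctNo, Balance}, so they must be in every candidate key.
{AcctNo, AcctType, Balance}⁺ = {AcctNo, AcctType, Amount, Balance, Branch, CustomerID} — all of the relation — so {AcctNo, AcctType, Balance} is a candidate key.
{AcctNo, Balance, CustomerID}⁺ = {AcctNo, AcctType, Amount, Balance, Branch, CustomerID} — all of the relation — so {AcctNo, Balance, CustomerID} is a candidate key.
These are minimal and exhaustive — every other superkey contains one of them.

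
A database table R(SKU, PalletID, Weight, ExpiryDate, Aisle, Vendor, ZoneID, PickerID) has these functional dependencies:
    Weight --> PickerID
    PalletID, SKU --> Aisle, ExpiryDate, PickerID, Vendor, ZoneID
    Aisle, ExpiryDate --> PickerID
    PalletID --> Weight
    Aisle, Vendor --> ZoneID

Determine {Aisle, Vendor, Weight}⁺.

Start with {Aisle, Vendor, Weight}.
Weight --> PickerID applies; add {PickerID} → now {Aisle, PickerID, Vendor, Weight}.
Aisle, Vendor --> ZoneID applies; add {ZoneID} → now {Aisle, PickerID, Vendor, Weight, ZoneID}.
No further FD applies.

{Aisle, PickerID, Vendor, Weight, ZoneID}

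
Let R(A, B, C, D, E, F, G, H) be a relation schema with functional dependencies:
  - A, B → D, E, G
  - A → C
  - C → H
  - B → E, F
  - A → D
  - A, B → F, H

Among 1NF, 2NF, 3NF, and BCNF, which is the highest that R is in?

Candidate key: {A, B}. Prime attributes: {A, B}.
A → C: {A}⁺ = {A, C, D, H}, which is not all of the attributes, so the left side is not a superkey — BCNF is violated.
A → C has non-prime {C} on the right and a non-superkey on the left, so 3NF fails.
Since {A} ⊂ {A, B} and {A}⁺ ⊇ {C, D, H} with {C, D, H} non-prime, there is a partial dependency; 2NF fails.

1NF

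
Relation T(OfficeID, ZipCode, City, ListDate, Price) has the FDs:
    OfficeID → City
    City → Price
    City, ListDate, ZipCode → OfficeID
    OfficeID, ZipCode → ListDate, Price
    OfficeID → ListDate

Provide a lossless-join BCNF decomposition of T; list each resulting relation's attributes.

Candidate keys of the original relation: {City, ListDate, ZipCode}, {OfficeID, ZipCode}.
Within {City, ListDate, OfficeID, Price, ZipCode}: {OfficeID}⁺ ∩ {City, ListDate, OfficeID, Price, ZipCode} = {City, ListDate, OfficeID, Price}, not the whole set, so OfficeID → City, ListDate, Price violates BCNF; decompose into {City, ListDate, OfficeID, Price} and {OfficeID, ZipCode}.
Within {City, ListDate, OfficeID, Price}: {City}⁺ ∩ {City, ListDate, OfficeID, Price} = {City, Price}, not the whole set, so City → Price violates BCNF; decompose into {City, Price} and {City, ListDate, OfficeID}.
{City, Price} has no BCNF violation.
{City, ListDate, OfficeID} has no BCNF violation.
{OfficeID, ZipCode} has no BCNF violation.

{City, ListDate, OfficeID}; {City, Price}; {OfficeID, ZipCode}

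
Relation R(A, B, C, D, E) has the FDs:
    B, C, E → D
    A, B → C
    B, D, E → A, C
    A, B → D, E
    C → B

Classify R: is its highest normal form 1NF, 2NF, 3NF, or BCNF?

3NF

Candidate keys: {A, B}, {A, C}, {B, D, E}, {C, E}. Prime attributes: {A, B, C, D, E}.
For C → B we have {C}⁺ = {B, C}; {C} is not a superkey, so BCNF fails.
Since {B} ⊆ prime attributes and every other non-superkey FD also has a prime right side, the schema is in 3NF.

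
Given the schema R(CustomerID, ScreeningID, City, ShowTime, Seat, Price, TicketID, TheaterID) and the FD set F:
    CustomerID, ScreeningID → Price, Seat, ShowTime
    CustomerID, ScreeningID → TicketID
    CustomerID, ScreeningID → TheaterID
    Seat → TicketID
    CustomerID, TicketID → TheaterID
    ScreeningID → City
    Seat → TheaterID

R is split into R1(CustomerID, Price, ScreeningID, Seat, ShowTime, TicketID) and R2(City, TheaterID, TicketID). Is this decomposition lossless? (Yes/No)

Common attributes: {TicketID}; their closure is {TicketID}.
R1 ⊄ {TicketID} and R2 ⊄ {TicketID}, so the split is lossy.

No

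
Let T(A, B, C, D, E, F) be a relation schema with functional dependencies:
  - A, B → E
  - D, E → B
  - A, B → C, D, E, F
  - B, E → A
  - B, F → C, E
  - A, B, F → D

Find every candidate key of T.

{A, B}, {B, E}, {B, F}, {D, E}

Closure of {A, B} is {A, B, C, D, E, F}, the whole schema; {A, B} is a candidate key.
Closure of {B, E} is {A, B, C, D, E, F}, the whole schema; {B, E} is a candidate key.
Closure of {B, F} is {A, B, C, D, E, F}, the whole schema; {B, F} is a candidate key.
Closure of {D, E} is {A, B, C, D, E, F}, the whole schema; {D, E} is a candidate key.
These are minimal and exhaustive — every other superkey contains one of them.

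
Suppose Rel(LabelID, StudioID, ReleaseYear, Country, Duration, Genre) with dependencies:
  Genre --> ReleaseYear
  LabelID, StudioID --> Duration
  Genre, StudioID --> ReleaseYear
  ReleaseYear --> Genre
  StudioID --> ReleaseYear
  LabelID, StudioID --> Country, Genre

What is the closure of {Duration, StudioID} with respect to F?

Start with {Duration, StudioID}.
StudioID --> ReleaseYear applies; add {ReleaseYear} → now {Duration, ReleaseYear, StudioID}.
ReleaseYear --> Genre applies; add {Genre} → now {Duration, Genre, ReleaseYear, StudioID}.
No further FD applies.

{Duration, Genre, ReleaseYear, StudioID}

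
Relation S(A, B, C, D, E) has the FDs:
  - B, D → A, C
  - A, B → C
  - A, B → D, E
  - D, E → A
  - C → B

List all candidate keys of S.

{A, B}⁺ = {A, B, C, D, E}, which is every attribute, so {A, B} is a candidate key.
{A, C}⁺ = {A, B, C, D, E}, which is every attribute, so {A, C} is a candidate key.
{B, D}⁺ = {A, B, C, D, E}, which is every attribute, so {B, D} is a candidate key.
{C, D}⁺ = {A, B, C, D, E}, which is every attribute, so {C, D} is a candidate key.
No proper subset of any of these is a key, and no other minimal superkey exists.

{A, B}, {A, C}, {B, D}, {C, D}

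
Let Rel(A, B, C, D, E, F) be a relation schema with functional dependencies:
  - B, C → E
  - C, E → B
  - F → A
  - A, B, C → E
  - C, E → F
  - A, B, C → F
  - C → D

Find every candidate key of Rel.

Attributes never on any right-hand side: {C} — every candidate key must contain it.
{B, C} is a candidate key since {B, C}⁺ = {A, B, C, D, E, F} covers every attribute.
{C, E} is a candidate key since {C, E}⁺ = {A, B, C, D, E, F} covers every attribute.
No proper subset of any of these is a key, and no other minimal superkey exists.

{B, C}, {C, E}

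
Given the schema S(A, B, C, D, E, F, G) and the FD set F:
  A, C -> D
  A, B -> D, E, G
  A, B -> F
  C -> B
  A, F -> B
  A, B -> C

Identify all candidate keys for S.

{A, B}, {A, C}, {A, F}

No FD produces {A}, so it must be in every candidate key.
{A, B}⁺ = {A, B, C, D, E, F, G}, which is every attribute, so {A, B} is a candidate key.
{A, C}⁺ = {A, B, C, D, E, F, G}, which is every attribute, so {A, C} is a candidate key.
{A, F}⁺ = {A, B, C, D, E, F, G}, which is every attribute, so {A, F} is a candidate key.
These are minimal and exhaustive — every other superkey contains one of them.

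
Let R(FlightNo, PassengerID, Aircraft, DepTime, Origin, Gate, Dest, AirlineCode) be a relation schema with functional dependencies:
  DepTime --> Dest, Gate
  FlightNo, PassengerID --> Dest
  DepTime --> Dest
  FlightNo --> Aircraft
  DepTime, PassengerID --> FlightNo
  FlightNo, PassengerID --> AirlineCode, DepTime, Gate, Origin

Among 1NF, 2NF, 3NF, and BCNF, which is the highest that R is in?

1NF

Candidate keys: {DepTime, PassengerID}, {FlightNo, PassengerID}. Prime attributes: {DepTime, FlightNo, PassengerID}.
DepTime --> Dest, Gate: {DepTime}⁺ = {DepTime, Dest, Gate}, which is not all of the attributes, so the left side is not a superkey — BCNF is violated.
DepTime --> Dest, Gate determines the non-prime attributes {Dest, Gate} from a non-superkey — 3NF is violated.
{DepTime} is a proper subset of the key {DepTime, PassengerID}, and {DepTime}⁺ contains the non-prime attributes {Dest, Gate} — a partial dependency, so 2NF is violated.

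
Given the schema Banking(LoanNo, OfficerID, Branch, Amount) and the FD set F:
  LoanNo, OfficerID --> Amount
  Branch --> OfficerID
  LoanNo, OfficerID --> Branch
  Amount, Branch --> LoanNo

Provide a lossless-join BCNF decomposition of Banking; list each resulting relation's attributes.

{Amount, Branch, LoanNo}; {Branch, OfficerID}

Candidate keys of the original relation: {Amount, Branch}, {Branch, LoanNo}, {LoanNo, OfficerID}.
Within {Amount, Branch, LoanNo, OfficerID}: {Branch}⁺ ∩ {Amount, Branch, LoanNo, OfficerID} = {Branch, OfficerID}, not the whole set, so Branch --> OfficerID violates BCNF; decompose into {Branch, OfficerID} and {Amount, Branch, LoanNo}.
{Branch, OfficerID} has no BCNF violation.
{Amount, Branch, LoanNo} has no BCNF violation.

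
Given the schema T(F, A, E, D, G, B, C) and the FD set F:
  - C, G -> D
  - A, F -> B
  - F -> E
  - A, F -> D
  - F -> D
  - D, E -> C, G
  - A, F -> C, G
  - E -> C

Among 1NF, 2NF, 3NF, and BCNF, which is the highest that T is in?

Candidate key: {A, F}. Prime attributes: {A, F}.
C, G -> D: {C, G}⁺ = {C, D, G}, which is not all of the attributes, so the left side is not a superkey — BCNF is violated.
C, G -> D determines the non-prime attribute {D} from a non-superkey — 3NF is violated.
Since {F} ⊂ {A, F} and {F}⁺ ⊇ {C, D, E, G} with {C, D, E, G} non-prime, there is a partial dependency; 2NF fails.

1NF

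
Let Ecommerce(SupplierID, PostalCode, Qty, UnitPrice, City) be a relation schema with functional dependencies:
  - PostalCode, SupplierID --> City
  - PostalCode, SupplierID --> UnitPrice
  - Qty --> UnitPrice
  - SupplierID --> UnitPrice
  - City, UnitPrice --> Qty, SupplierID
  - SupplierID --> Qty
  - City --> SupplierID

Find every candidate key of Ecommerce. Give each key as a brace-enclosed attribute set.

{City, PostalCode}, {PostalCode, SupplierID}

Attributes never on any right-hand side: {PostalCode} — every candidate key must contain it.
Closure of {City, PostalCode} is {City, PostalCode, Qty, SupplierID, UnitPrice}, the whole schema; {City, PostalCode} is a candidate key.
Closure of {PostalCode, SupplierID} is {City, PostalCode, Qty, SupplierID, UnitPrice}, the whole schema; {PostalCode, SupplierID} is a candidate key.
Any other superkey properly contains one of these, so there are no further candidate keys.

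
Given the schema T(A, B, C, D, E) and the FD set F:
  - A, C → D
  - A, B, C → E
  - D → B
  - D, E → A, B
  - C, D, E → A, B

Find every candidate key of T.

{A, C}, {C, D, E}

Attributes never on any right-hand side: {C} — every candidate key must contain it.
Closure of {A, C} is {A, B, C, D, E}, the whole schema; {A, C} is a candidate key.
Closure of {C, D, E} is {A, B, C, D, E}, the whole schema; {C, D, E} is a candidate key.
Any other superkey properly contains one of these, so there are no further candidate keys.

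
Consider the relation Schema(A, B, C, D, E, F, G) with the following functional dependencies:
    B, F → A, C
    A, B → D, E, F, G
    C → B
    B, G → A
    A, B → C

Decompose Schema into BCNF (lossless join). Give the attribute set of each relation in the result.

Candidate keys of the original relation: {A, B}, {A, C}, {B, F}, {B, G}, {C, F}, {C, G}.
In {A, B, C, D, E, F, G}, {C} is not a superkey ({C}⁺ restricted to this set is {B, C}), so split on C → B into {B, C} and {A, C, D, E, F, G}.
{B, C} is in BCNF.
{A, C, D, E, F, G} is in BCNF.

{A, C, D, E, F, G}; {B, C}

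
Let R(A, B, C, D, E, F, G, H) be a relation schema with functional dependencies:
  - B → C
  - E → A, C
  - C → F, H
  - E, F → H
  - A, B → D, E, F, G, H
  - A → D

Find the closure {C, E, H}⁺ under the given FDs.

{A, C, D, E, F, H}

Start with {C, E, H}.
E → A, C applies; add {A} → now {A, C, E, H}.
C → F, H applies; add {F} → now {A, C, E, F, H}.
A → D applies; add {D} → now {A, C, D, E, F, H}.
No further FD applies.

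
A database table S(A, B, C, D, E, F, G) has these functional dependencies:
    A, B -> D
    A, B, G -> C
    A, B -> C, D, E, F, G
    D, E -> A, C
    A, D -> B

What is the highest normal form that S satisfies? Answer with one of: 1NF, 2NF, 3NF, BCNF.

BCNF

Candidate keys: {A, B}, {A, D}, {D, E}. Prime attributes: {A, B, D, E}.
Each dependency's left side is a superkey — BCNF holds.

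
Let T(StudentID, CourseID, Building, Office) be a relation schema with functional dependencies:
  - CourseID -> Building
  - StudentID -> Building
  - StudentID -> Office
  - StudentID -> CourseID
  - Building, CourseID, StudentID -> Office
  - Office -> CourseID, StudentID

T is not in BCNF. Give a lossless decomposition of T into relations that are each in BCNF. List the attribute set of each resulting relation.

Candidate keys of the original relation: {Office}, {StudentID}.
Within {Building, CourseID, Office, StudentID}: {CourseID}⁺ ∩ {Building, CourseID, Office, StudentID} = {Building, CourseID}, not the whole set, so CourseID -> Building violates BCNF; decompose into {Building, CourseID} and {CourseID, Office, StudentID}.
{Building, CourseID} is in BCNF.
{CourseID, Office, StudentID} is in BCNF.

{Building, CourseID}; {CourseID, Office, StudentID}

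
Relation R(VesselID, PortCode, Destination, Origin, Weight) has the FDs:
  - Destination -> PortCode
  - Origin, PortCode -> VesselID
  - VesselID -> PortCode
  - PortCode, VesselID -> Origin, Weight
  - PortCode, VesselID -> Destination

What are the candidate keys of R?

{Destination, Origin}, {Origin, PortCode}, {VesselID}

{VesselID}⁺ = {Destination, Origin, PortCode, VesselID, Weight}, which is every attribute, so {VesselID} is a candidate key.
{Destination, Origin}⁺ = {Destination, Origin, PortCode, VesselID, Weight}, which is every attribute, so {Destination, Origin} is a candidate key.
{Origin, PortCode}⁺ = {Destination, Origin, PortCode, VesselID, Weight}, which is every attribute, so {Origin, PortCode} is a candidate key.
No proper subset of any of these is a key, and no other minimal superkey exists.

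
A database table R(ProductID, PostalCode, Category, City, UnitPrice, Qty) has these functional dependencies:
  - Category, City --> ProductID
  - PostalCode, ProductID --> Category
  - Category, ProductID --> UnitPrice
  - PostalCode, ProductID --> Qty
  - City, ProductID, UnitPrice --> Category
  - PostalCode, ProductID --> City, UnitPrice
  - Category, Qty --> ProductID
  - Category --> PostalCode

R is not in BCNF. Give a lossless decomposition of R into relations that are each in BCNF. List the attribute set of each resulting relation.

{Category, City, ProductID, Qty, UnitPrice}; {Category, PostalCode}

Candidate keys of the original relation: {Category, City}, {Category, ProductID}, {Category, Qty}, {City, ProductID, UnitPrice}, {PostalCode, ProductID}.
In {Category, City, PostalCode, ProductID, Qty, UnitPrice}, {Category} is not a superkey ({Category}⁺ restricted to this set is {Category, PostalCode}), so split on Category --> PostalCode into {Category, PostalCode} and {Category, City, ProductID, Qty, UnitPrice}.
{Category, PostalCode}: every determinant is a superkey — BCNF.
{Category, City, ProductID, Qty, UnitPrice}: every determinant is a superkey — BCNF.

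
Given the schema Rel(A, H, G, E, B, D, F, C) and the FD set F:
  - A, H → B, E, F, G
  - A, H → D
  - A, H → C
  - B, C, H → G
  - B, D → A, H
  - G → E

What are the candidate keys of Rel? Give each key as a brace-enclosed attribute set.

{A, H}⁺ = {A, B, C, D, E, F, G, H}, which is every attribute, so {A, H} is a candidate key.
{B, D}⁺ = {A, B, C, D, E, F, G, H}, which is every attribute, so {B, D} is a candidate key.
These are minimal and exhaustive — every other superkey contains one of them.

{A, H}, {B, D}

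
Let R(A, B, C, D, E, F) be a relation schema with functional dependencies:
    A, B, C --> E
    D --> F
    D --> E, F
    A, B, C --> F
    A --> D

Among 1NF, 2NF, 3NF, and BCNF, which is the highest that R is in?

1NF

Candidate key: {A, B, C}. Prime attributes: {A, B, C}.
D --> F: {D}⁺ = {D, E, F}, which is not all of the attributes, so the left side is not a superkey — BCNF is violated.
D --> F determines the non-prime attribute {F} from a non-superkey — 3NF is violated.
{A} is a proper subset of the key {A, B, C}, and {A}⁺ contains the non-prime attributes {D, E, F} — a partial dependency, so 2NF is violated.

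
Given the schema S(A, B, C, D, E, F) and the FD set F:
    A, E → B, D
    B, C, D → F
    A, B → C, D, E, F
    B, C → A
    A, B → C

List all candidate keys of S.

Closure of {A, B} is {A, B, C, D, E, F}, the whole schema; {A, B} is a candidate key.
Closure of {A, E} is {A, B, C, D, E, F}, the whole schema; {A, E} is a candidate key.
Closure of {B, C} is {A, B, C, D, E, F}, the whole schema; {B, C} is a candidate key.
Any other superkey properly contains one of these, so there are no further candidate keys.

{A, B}, {A, E}, {B, C}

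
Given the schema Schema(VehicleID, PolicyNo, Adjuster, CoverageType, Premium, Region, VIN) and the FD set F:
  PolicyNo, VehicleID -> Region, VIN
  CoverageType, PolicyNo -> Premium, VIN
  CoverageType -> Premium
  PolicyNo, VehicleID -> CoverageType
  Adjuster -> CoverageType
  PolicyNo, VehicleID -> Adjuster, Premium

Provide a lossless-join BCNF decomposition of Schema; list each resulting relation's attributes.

{Adjuster, CoverageType}; {Adjuster, PolicyNo, Region, VehicleID}; {CoverageType, PolicyNo, VIN}; {CoverageType, Premium}

Candidate key of the original relation: {PolicyNo, VehicleID}.
In {Adjuster, CoverageType, PolicyNo, Premium, Region, VIN, VehicleID}, {CoverageType, PolicyNo} is not a superkey ({CoverageType, PolicyNo}⁺ restricted to this set is {CoverageType, PolicyNo, Premium, VIN}), so split on CoverageType, PolicyNo -> Premium, VIN into {CoverageType, PolicyNo, Premium, VIN} and {Adjuster, CoverageType, PolicyNo, Region, VehicleID}.
In {CoverageType, PolicyNo, Premium, VIN}, {CoverageType} is not a superkey ({CoverageType}⁺ restricted to this set is {CoverageType, Premium}), so split on CoverageType -> Premium into {CoverageType, Premium} and {CoverageType, PolicyNo, VIN}.
{CoverageType, Premium} is in BCNF.
{CoverageType, PolicyNo, VIN} is in BCNF.
In {Adjuster, CoverageType, PolicyNo, Region, VehicleID}, {Adjuster} is not a superkey ({Adjuster}⁺ restricted to this set is {Adjuster, CoverageType}), so split on Adjuster -> CoverageType into {Adjuster, CoverageType} and {Adjuster, PolicyNo, Region, VehicleID}.
{Adjuster, CoverageType} is in BCNF.
{Adjuster, PolicyNo, Region, VehicleID} is in BCNF.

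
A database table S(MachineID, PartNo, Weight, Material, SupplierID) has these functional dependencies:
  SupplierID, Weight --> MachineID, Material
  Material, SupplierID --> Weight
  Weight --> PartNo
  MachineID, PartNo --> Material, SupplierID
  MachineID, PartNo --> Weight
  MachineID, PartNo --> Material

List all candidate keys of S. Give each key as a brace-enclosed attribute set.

Closure of {MachineID, PartNo} is {MachineID, Material, PartNo, SupplierID, Weight}, the whole schema; {MachineID, PartNo} is a candidate key.
Closure of {MachineID, Weight} is {MachineID, Material, PartNo, SupplierID, Weight}, the whole schema; {MachineID, Weight} is a candidate key.
Closure of {Material, SupplierID} is {MachineID, Material, PartNo, SupplierID, Weight}, the whole schema; {Material, SupplierID} is a candidate key.
Closure of {SupplierID, Weight} is {MachineID, Material, PartNo, SupplierID, Weight}, the whole schema; {SupplierID, Weight} is a candidate key.
Any other superkey properly contains one of these, so there are no further candidate keys.

{MachineID, PartNo}, {MachineID, Weight}, {Material, SupplierID}, {SupplierID, Weight}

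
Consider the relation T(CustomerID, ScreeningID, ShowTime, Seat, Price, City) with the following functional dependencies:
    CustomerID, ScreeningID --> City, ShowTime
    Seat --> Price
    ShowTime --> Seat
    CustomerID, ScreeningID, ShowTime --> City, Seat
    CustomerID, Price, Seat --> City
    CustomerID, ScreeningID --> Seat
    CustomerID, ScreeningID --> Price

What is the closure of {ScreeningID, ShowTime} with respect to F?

{Price, ScreeningID, Seat, ShowTime}

Start with {ScreeningID, ShowTime}.
ShowTime --> Seat applies; add {Seat} → now {ScreeningID, Seat, ShowTime}.
Seat --> Price applies; add {Price} → now {Price, ScreeningID, Seat, ShowTime}.
No further FD applies.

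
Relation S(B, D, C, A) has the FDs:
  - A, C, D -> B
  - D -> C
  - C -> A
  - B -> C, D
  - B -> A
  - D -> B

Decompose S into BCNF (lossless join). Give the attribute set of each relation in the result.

Candidate keys of the original relation: {B}, {D}.
Within {A, B, C, D}: {C}⁺ ∩ {A, B, C, D} = {A, C}, not the whole set, so C -> A violates BCNF; decompose into {A, C} and {B, C, D}.
{A, C} is in BCNF.
{B, C, D} is in BCNF.

{A, C}; {B, C, D}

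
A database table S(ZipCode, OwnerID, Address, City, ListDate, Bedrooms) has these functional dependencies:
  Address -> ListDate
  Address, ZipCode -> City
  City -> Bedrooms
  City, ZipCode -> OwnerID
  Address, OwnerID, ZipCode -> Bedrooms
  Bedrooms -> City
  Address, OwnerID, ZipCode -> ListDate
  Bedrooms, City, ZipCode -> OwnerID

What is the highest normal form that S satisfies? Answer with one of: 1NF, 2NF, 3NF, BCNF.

Candidate key: {Address, ZipCode}. Prime attributes: {Address, ZipCode}.
Address -> ListDate: {Address}⁺ = {Address, ListDate}, which is not all of the attributes, so the left side is not a superkey — BCNF is violated.
Because {ListDate} is non-prime and the left side of Address -> ListDate is not a superkey, the relation is not in 3NF.
{Address} is a proper subset of the key {Address, ZipCode}, and {Address}⁺ contains the non-prime attribute {ListDate} — a partial dependency, so 2NF is violated.

1NF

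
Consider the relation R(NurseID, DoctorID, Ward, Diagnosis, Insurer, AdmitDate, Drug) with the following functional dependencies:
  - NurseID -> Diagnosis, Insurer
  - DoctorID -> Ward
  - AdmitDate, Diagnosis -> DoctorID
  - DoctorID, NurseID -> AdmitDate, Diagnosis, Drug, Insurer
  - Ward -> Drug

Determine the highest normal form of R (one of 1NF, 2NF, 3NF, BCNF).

1NF

Candidate keys: {AdmitDate, NurseID}, {DoctorID, NurseID}. Prime attributes: {AdmitDate, DoctorID, NurseID}.
For NurseID -> Diagnosis, Insurer we have {NurseID}⁺ = {Diagnosis, Insurer, NurseID}; {NurseID} is not a superkey, so BCNF fails.
NurseID -> Diagnosis, Insurer has non-prime {Diagnosis, Insurer} on the right and a non-superkey on the left, so 3NF fails.
The proper key subset {NurseID} of {AdmitDate, NurseID} determines non-prime {Diagnosis, Insurer}, so the relation is not even in 2NF.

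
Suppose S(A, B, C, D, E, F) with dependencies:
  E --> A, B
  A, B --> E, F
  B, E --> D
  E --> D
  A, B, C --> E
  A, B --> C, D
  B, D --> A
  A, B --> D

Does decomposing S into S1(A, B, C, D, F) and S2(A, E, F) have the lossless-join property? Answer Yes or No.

No

The shared attributes are {A, F} and {A, F}⁺ = {A, F}.
Neither S1 nor S2 is contained in that closure, so the decomposition is lossy.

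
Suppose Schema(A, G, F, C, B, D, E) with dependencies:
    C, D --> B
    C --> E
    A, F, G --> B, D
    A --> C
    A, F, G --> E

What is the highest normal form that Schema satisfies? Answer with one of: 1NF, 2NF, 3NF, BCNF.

Candidate key: {A, F, G}. Prime attributes: {A, F, G}.
C, D --> B breaks BCNF: {C, D}⁺ = {B, C, D, E}, so {C, D} is not a superkey.
C, D --> B has non-prime {B} on the right and a non-superkey on the left, so 3NF fails.
The proper key subset {A} of {A, F, G} determines non-prime {C, E}, so the relation is not even in 2NF.

1NF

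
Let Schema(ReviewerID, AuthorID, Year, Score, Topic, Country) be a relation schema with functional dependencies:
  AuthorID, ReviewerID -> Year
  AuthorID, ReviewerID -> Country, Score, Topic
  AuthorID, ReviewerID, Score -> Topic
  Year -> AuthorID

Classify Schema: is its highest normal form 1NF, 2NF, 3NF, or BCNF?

3NF

Candidate keys: {AuthorID, ReviewerID}, {ReviewerID, Year}. Prime attributes: {AuthorID, ReviewerID, Year}.
For Year -> AuthorID we have {Year}⁺ = {AuthorID, Year}; {Year} is not a superkey, so BCNF fails.
Since {AuthorID} ⊆ prime attributes and every other non-superkey FD also has a prime right side, the schema is in 3NF.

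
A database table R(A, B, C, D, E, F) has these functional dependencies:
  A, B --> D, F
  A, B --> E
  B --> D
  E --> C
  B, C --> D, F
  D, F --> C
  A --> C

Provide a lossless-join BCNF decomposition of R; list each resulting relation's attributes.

{A, B, E}; {B, D}; {B, E, F}; {C, E}

Candidate key of the original relation: {A, B}.
Within {A, B, C, D, E, F}: {B}⁺ ∩ {A, B, C, D, E, F} = {B, D}, not the whole set, so B --> D violates BCNF; decompose into {B, D} and {A, B, C, E, F}.
{B, D} is in BCNF.
Within {A, B, C, E, F}: {E}⁺ ∩ {A, B, C, E, F} = {C, E}, not the whole set, so E --> C violates BCNF; decompose into {C, E} and {A, B, E, F}.
{C, E} is in BCNF.
Within {A, B, E, F}: {B, E}⁺ ∩ {A, B, E, F} = {B, E, F}, not the whole set, so B, E --> F violates BCNF; decompose into {B, E, F} and {A, B, E}.
{B, E, F} is in BCNF.
{A, B, E} is in BCNF.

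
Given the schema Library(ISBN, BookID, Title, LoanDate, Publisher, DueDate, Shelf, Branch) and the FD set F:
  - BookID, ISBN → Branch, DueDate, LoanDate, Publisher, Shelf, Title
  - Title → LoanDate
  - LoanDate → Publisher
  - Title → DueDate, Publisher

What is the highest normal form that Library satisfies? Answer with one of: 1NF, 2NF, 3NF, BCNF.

2NF

Candidate key: {BookID, ISBN}. Prime attributes: {BookID, ISBN}.
Title → LoanDate: {Title}⁺ = {DueDate, LoanDate, Publisher, Title}, which is not all of the attributes, so the left side is not a superkey — BCNF is violated.
Because {LoanDate} is non-prime and the left side of Title → LoanDate is not a superkey, the relation is not in 3NF.
No proper subset of a key has a non-prime attribute in its closure, so there is no partial dependency; 2NF holds.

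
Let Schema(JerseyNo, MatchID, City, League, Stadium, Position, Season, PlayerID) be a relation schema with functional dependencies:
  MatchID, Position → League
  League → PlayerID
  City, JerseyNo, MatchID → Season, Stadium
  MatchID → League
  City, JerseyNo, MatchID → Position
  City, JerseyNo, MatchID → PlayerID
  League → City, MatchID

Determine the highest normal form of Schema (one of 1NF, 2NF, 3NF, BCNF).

Candidate keys: {JerseyNo, League}, {JerseyNo, MatchID}. Prime attributes: {JerseyNo, League, MatchID}.
MatchID, Position → League breaks BCNF: {MatchID, Position}⁺ = {City, League, MatchID, PlayerID, Position}, so {MatchID, Position} is not a superkey.
League → PlayerID has non-prime {PlayerID} on the right and a non-superkey on the left, so 3NF fails.
The proper key subset {League} of {JerseyNo, League} determines non-prime {City, PlayerID}, so the relation is not even in 2NF.

1NF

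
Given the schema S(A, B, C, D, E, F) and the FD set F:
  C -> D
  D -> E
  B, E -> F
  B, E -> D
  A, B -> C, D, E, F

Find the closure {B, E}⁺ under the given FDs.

Start with {B, E}.
B, E -> F applies; add {F} → now {B, E, F}.
B, E -> D applies; add {D} → now {B, D, E, F}.
No further FD applies.

{B, D, E, F}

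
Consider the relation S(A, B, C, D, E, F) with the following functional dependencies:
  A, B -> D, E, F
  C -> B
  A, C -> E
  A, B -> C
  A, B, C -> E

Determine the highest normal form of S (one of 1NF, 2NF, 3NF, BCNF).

3NF

Candidate keys: {A, B}, {A, C}. Prime attributes: {A, B, C}.
For C -> B we have {C}⁺ = {B, C}; {C} is not a superkey, so BCNF fails.
But every attribute on its right side ({B}) is prime, and the same holds for every other non-superkey FD, so 3NF still holds.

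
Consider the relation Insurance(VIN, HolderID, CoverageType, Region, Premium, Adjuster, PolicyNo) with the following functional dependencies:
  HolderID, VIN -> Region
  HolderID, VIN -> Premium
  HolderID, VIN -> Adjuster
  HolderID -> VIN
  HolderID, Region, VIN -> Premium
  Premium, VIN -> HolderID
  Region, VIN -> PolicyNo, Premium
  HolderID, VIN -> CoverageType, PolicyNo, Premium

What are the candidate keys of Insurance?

{HolderID}⁺ = {Adjuster, CoverageType, HolderID, PolicyNo, Premium, Region, VIN} — all of the relation — so {HolderID} is a candidate key.
{Premium, VIN}⁺ = {Adjuster, CoverageType, HolderID, PolicyNo, Premium, Region, VIN} — all of the relation — so {Premium, VIN} is a candidate key.
{Region, VIN}⁺ = {Adjuster, CoverageType, HolderID, PolicyNo, Premium, Region, VIN} — all of the relation — so {Region, VIN} is a candidate key.
Any other superkey properly contains one of these, so there are no further candidate keys.

{HolderID}, {Premium, VIN}, {Region, VIN}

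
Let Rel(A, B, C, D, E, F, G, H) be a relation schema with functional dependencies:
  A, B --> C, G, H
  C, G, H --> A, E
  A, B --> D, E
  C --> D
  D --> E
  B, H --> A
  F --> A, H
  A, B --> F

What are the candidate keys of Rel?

Attributes never on any right-hand side: {B} — every candidate key must contain it.
{A, B} is a candidate key since {A, B}⁺ = {A, B, C, D, E, F, G, H} covers every attribute.
{B, F} is a candidate key since {B, F}⁺ = {A, B, C, D, E, F, G, H} covers every attribute.
{B, H} is a candidate key since {B, H}⁺ = {A, B, C, D, E, F, G, H} covers every attribute.
No proper subset of any of these is a key, and no other minimal superkey exists.

{A, B}, {B, F}, {B, H}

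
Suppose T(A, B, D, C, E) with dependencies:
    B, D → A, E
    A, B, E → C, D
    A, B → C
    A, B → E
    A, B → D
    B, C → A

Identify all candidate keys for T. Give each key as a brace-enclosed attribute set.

{A, B}, {B, C}, {B, D}

Attributes never on any right-hand side: {B} — every candidate key must contain it.
{A, B}⁺ = {A, B, C, D, E} — all of the relation — so {A, B} is a candidate key.
{B, C}⁺ = {A, B, C, D, E} — all of the relation — so {B, C} is a candidate key.
{B, D}⁺ = {A, B, C, D, E} — all of the relation — so {B, D} is a candidate key.
No proper subset of any of these is a key, and no other minimal superkey exists.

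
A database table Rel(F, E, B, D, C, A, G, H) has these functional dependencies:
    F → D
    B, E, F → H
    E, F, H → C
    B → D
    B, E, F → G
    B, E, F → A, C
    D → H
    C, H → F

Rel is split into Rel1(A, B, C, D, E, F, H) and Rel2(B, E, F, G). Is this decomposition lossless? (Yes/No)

Yes

Common attributes: {B, E, F}; their closure is {A, B, C, D, E, F, G, H}.
Since Rel1 ⊆ {A, B, C, D, E, F, G, H}, the intersection is a superkey of Rel1; the decomposition is lossless.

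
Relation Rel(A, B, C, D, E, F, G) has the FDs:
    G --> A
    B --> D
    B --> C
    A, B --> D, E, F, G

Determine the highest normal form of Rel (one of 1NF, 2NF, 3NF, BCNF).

1NF

Candidate keys: {A, B}, {B, G}. Prime attributes: {A, B, G}.
For G --> A we have {G}⁺ = {A, G}; {G} is not a superkey, so BCNF fails.
B --> D determines the non-prime attribute {D} from a non-superkey — 3NF is violated.
{B} is a proper subset of the key {A, B}, and {B}⁺ contains the non-prime attributes {C, D} — a partial dependency, so 2NF is violated.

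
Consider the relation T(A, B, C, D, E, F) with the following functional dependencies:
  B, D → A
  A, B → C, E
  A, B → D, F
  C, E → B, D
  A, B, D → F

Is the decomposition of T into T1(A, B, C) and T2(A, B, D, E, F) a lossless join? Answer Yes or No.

Yes

T1 ∩ T2 = {A, B}; its closure under F is {A, B, C, D, E, F}.
Since T1 ⊆ {A, B, C, D, E, F}, the intersection is a superkey of T1; the decomposition is lossless.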